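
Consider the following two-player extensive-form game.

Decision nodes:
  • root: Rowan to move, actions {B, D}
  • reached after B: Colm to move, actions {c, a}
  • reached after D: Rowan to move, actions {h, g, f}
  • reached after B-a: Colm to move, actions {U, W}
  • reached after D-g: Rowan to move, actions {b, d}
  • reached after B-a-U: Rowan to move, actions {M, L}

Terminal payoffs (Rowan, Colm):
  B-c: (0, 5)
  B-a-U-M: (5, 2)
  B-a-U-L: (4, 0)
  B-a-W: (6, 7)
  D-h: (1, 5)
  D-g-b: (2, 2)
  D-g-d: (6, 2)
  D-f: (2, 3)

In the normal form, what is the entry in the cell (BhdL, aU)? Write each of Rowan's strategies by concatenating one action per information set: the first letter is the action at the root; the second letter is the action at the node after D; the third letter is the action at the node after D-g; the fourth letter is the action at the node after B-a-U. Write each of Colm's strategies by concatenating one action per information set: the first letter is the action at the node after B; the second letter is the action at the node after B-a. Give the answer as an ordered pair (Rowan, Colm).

(4, 0)

Trace the play path from the root:
  Rowan plays B
  Colm plays a at [B]
  Colm plays U at [B-a]
  Rowan plays L at [B-a-U]
→ terminal payoff (4, 0).
(Rowan's choice at the node after D is never reached on this path, so it doesn't affect the outcome.)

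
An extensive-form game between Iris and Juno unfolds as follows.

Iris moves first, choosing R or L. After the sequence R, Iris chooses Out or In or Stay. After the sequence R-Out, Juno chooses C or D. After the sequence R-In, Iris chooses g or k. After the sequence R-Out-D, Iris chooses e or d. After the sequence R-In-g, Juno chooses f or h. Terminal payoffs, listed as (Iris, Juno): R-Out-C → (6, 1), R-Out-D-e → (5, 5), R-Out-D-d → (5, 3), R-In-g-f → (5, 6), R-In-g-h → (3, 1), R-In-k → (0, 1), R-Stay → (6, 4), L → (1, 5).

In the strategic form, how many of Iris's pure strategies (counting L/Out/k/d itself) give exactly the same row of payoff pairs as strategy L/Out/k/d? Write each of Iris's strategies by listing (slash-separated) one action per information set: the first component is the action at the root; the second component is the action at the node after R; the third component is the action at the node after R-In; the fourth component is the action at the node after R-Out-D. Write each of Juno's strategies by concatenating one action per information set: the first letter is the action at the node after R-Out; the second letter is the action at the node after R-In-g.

Row for L/Out/k/d (columns Cf, Ch, Df, Dh): (1,5) (1,5) (1,5) (1,5).
Under L/Out/k/d, Iris's choice at the node after R and at the node after R-In and at the node after R-Out-D can never be reached regardless of what Juno does, so varying those choices leaves every outcome unchanged.
Holding the reachable choices fixed and varying the unreachable ones freely already gives 3 × 2 × 2 = 12 equivalent strategies.
No other strategy reproduces this row, so those 12 are the full class: L/Out/g/e, L/Out/g/d, L/Out/k/e, L/Out/k/d, L/In/g/e, L/In/g/d, L/In/k/e, L/In/k/d, L/Stay/g/e, L/Stay/g/d, L/Stay/k/e, L/Stay/k/d.

12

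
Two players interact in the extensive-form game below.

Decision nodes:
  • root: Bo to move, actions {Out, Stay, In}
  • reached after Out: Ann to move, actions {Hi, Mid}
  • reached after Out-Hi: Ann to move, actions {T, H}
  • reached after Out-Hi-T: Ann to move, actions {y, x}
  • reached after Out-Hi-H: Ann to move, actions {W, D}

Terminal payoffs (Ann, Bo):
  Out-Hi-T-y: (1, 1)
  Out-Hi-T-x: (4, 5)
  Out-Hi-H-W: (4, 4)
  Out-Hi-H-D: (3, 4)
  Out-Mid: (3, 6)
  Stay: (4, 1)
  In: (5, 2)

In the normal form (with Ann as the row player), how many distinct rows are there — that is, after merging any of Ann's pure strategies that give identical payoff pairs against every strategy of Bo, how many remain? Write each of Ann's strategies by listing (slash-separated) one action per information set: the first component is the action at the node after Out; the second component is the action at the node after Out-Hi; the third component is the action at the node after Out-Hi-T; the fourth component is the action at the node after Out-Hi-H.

5

Ann has 16 pure strategies: Hi/T/y/W, Hi/T/y/D, Hi/T/x/W, Hi/T/x/D, Hi/H/y/W, Hi/H/y/D, Hi/H/x/W, Hi/H/x/D, Mid/T/y/W, Mid/T/y/D, Mid/T/x/W, Mid/T/x/D, Mid/H/y/W, Mid/H/y/D, Mid/H/x/W, Mid/H/x/D. Columns: Out, Stay, In.
{Hi/T/y/W, Hi/T/y/D} → row (1,1) (4,1) (5,2)
{Hi/T/x/W, Hi/T/x/D} → row (4,5) (4,1) (5,2)
{Hi/H/y/W, Hi/H/x/W} → row (4,4) (4,1) (5,2)
{Hi/H/y/D, Hi/H/x/D} → row (3,4) (4,1) (5,2)
{Mid/T/y/W, Mid/T/y/D, Mid/T/x/W, Mid/T/x/D, Mid/H/y/W, Mid/H/y/D, Mid/H/x/W, Mid/H/x/D} → row (3,6) (4,1) (5,2)
That's 5 distinct rows out of 16 strategies.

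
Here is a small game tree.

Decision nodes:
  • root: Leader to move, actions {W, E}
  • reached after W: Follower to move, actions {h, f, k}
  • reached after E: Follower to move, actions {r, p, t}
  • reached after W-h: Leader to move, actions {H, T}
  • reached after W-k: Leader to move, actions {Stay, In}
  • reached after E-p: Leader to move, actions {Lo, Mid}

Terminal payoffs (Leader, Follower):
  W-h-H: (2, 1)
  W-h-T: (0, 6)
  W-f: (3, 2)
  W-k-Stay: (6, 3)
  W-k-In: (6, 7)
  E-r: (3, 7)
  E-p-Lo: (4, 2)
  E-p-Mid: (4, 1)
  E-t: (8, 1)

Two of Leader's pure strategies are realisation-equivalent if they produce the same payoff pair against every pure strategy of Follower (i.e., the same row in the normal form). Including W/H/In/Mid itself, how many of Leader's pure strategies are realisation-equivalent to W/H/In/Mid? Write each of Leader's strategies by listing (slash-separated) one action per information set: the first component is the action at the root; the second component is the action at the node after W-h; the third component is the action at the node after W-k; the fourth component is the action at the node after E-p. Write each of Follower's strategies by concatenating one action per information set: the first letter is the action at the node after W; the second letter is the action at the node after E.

2

Row for W/H/In/Mid (columns hr, hp, ht, fr, fp, ft, kr, kp, kt): (2,1) (2,1) (2,1) (3,2) (3,2) (3,2) (6,7) (6,7) (6,7).
Under W/H/In/Mid, Leader's choice at the node after E-p can never be reached regardless of what Follower does, so varying those choices leaves every outcome unchanged.
Holding the reachable choices fixed and varying the unreachable one freely already gives 2 equivalent strategies.
No other strategy reproduces this row, so those 2 are the full class: W/H/In/Lo, W/H/In/Mid.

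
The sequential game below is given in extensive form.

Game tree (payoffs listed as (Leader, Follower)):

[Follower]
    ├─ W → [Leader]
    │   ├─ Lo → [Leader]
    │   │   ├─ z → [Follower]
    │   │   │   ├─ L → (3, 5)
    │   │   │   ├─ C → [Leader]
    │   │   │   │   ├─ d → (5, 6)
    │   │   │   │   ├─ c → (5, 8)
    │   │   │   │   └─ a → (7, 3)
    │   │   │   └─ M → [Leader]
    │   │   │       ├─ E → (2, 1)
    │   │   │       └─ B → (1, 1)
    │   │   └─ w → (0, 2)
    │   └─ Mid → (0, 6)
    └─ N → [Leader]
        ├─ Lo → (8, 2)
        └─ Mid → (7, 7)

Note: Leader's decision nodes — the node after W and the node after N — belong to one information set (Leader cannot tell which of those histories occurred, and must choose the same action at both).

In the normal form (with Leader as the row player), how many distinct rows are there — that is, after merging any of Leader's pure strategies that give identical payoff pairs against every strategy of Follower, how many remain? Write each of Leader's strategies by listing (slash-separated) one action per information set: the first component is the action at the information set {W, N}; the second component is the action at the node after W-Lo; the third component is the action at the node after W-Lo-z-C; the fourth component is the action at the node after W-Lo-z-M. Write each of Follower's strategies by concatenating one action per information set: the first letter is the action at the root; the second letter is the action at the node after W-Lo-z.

Leader has 24 pure strategies: Lo/z/d/E, Lo/z/d/B, Lo/z/c/E, Lo/z/c/B, Lo/z/a/E, Lo/z/a/B, Lo/w/d/E, Lo/w/d/B, Lo/w/c/E, Lo/w/c/B, Lo/w/a/E, Lo/w/a/B, Mid/z/d/E, Mid/z/d/B, Mid/z/c/E, Mid/z/c/B, Mid/z/a/E, Mid/z/a/B, Mid/w/d/E, Mid/w/d/B, Mid/w/c/E, Mid/w/c/B, Mid/w/a/E, Mid/w/a/B. Columns: WL, WC, WM, NL, NC, NM.
{Lo/z/d/E} → row (3,5) (5,6) (2,1) (8,2) (8,2) (8,2)
{Lo/z/d/B} → row (3,5) (5,6) (1,1) (8,2) (8,2) (8,2)
{Lo/z/c/E} → row (3,5) (5,8) (2,1) (8,2) (8,2) (8,2)
{Lo/z/c/B} → row (3,5) (5,8) (1,1) (8,2) (8,2) (8,2)
{Lo/z/a/E} → row (3,5) (7,3) (2,1) (8,2) (8,2) (8,2)
{Lo/z/a/B} → row (3,5) (7,3) (1,1) (8,2) (8,2) (8,2)
{Lo/w/d/E, Lo/w/d/B, Lo/w/c/E, Lo/w/c/B, Lo/w/a/E, Lo/w/a/B} → row (0,2) (0,2) (0,2) (8,2) (8,2) (8,2)
{Mid/z/d/E, Mid/z/d/B, Mid/z/c/E, Mid/z/c/B, Mid/z/a/E, Mid/z/a/B, Mid/w/d/E, Mid/w/d/B, Mid/w/c/E, Mid/w/c/B, Mid/w/a/E, Mid/w/a/B} → row (0,6) (0,6) (0,6) (7,7) (7,7) (7,7)
That's 8 distinct rows out of 24 strategies.

8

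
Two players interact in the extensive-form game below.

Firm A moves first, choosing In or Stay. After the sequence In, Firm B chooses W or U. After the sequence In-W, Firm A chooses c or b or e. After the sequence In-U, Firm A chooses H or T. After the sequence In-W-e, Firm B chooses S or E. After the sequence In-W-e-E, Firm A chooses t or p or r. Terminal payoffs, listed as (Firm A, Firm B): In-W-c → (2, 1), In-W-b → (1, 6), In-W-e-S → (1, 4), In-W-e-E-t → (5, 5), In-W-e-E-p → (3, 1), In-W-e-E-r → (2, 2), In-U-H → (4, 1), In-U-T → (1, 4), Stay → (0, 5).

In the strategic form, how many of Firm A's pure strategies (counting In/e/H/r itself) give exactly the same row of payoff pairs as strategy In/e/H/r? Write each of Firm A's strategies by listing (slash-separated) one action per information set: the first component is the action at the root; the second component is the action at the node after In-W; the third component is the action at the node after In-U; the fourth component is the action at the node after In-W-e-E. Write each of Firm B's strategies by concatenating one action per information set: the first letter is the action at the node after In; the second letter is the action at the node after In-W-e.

Row for In/e/H/r (columns WS, WE, US, UE): (1,4) (2,2) (4,1) (4,1).
Every one of Firm A's information sets is on the play path for some reply by Firm B when Firm A follows In/e/H/r.
Changing the action at any of them therefore changes at least one column, so only In/e/H/r itself gives this row.

1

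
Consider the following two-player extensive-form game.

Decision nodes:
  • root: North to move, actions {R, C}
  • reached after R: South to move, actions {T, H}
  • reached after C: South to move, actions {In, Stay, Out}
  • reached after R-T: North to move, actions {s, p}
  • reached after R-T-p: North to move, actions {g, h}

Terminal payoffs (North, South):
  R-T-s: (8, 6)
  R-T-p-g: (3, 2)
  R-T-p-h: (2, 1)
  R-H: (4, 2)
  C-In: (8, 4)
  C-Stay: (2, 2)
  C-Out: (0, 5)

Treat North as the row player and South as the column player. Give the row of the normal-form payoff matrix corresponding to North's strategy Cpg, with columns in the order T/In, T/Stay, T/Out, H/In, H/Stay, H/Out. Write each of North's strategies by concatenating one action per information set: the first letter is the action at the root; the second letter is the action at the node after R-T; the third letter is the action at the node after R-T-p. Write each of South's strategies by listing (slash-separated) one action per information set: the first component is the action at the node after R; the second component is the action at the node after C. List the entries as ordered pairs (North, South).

vs T/In: North plays C → South plays In at [C] → (8, 4)
vs T/Stay: North plays C → South plays Stay at [C] → (2, 2)
vs T/Out: North plays C → South plays Out at [C] → (0, 5)
vs H/In: North plays C → South plays In at [C] → (8, 4)
vs H/Stay: North plays C → South plays Stay at [C] → (2, 2)
vs H/Out: North plays C → South plays Out at [C] → (0, 5)

(8,4) (2,2) (0,5) (8,4) (2,2) (0,5)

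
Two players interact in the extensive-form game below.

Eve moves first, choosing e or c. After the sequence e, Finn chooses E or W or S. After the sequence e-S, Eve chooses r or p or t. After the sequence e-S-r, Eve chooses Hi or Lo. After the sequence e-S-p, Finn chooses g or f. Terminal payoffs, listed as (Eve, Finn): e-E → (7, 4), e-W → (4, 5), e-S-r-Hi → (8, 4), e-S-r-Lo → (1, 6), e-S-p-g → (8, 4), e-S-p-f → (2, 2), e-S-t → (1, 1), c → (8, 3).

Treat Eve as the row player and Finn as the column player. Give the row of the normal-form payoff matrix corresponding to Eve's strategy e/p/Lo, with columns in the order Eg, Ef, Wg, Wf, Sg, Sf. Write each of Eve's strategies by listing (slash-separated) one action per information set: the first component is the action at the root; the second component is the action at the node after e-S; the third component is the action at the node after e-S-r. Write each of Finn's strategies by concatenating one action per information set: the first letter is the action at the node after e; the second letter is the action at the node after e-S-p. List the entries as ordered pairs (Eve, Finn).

vs Eg: Eve plays e → Finn plays E at [e] → (7, 4)
vs Ef: Eve plays e → Finn plays E at [e] → (7, 4)
vs Wg: Eve plays e → Finn plays W at [e] → (4, 5)
vs Wf: Eve plays e → Finn plays W at [e] → (4, 5)
vs Sg: Eve plays e → Finn plays S at [e] → Eve plays p at [e-S] → Finn plays g at [e-S-p] → (8, 4)
vs Sf: Eve plays e → Finn plays S at [e] → Eve plays p at [e-S] → Finn plays f at [e-S-p] → (2, 2)

(7,4) (7,4) (4,5) (4,5) (8,4) (2,2)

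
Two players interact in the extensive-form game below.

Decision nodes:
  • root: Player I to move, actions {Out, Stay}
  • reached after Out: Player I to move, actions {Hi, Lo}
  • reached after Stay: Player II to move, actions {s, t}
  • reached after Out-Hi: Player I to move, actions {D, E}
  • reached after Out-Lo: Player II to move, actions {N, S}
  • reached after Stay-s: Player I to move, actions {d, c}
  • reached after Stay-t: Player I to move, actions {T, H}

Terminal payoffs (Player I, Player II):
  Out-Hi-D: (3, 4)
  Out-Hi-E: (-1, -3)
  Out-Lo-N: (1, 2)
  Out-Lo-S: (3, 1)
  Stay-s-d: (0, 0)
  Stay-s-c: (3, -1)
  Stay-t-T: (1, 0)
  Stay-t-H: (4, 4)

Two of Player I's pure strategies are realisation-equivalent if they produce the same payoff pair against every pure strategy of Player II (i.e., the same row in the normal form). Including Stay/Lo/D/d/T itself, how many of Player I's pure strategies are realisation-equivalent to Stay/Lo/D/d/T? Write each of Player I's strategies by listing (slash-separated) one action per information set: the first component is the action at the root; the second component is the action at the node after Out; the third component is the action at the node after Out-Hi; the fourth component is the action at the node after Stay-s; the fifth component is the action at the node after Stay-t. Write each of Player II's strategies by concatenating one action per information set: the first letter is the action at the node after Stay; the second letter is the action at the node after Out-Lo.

4

Row for Stay/Lo/D/d/T (columns sN, sS, tN, tS): (0,0) (0,0) (1,0) (1,0).
Under Stay/Lo/D/d/T, Player I's choice at the node after Out and at the node after Out-Hi can never be reached regardless of what Player II does, so varying those choices leaves every outcome unchanged.
Holding the reachable choices fixed and varying the unreachable ones freely already gives 2 × 2 = 4 equivalent strategies.
No other strategy reproduces this row, so those 4 are the full class: Stay/Hi/D/d/T, Stay/Hi/E/d/T, Stay/Lo/D/d/T, Stay/Lo/E/d/T.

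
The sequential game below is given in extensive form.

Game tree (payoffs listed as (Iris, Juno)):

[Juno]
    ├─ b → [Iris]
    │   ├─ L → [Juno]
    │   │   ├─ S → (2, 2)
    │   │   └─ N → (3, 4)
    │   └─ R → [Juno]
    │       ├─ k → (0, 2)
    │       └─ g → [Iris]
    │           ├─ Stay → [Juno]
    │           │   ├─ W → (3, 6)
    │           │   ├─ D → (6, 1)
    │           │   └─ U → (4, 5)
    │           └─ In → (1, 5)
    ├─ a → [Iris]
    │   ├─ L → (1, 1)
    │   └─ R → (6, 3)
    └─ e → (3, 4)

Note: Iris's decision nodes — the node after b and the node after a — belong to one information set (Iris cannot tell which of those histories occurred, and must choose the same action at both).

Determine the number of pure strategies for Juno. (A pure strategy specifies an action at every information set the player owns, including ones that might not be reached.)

Juno owns the root with actions {b, a, e} — three choices.
Juno owns the node after b-L with actions {S, N} — two choices.
Juno owns the node after b-R with actions {k, g} — two choices.
Juno owns the node after b-R-g-Stay with actions {W, D, U} — three choices.
A pure strategy fixes one action at each information set independently, so the count is the product 3 × 2 × 2 × 3 = 36.

36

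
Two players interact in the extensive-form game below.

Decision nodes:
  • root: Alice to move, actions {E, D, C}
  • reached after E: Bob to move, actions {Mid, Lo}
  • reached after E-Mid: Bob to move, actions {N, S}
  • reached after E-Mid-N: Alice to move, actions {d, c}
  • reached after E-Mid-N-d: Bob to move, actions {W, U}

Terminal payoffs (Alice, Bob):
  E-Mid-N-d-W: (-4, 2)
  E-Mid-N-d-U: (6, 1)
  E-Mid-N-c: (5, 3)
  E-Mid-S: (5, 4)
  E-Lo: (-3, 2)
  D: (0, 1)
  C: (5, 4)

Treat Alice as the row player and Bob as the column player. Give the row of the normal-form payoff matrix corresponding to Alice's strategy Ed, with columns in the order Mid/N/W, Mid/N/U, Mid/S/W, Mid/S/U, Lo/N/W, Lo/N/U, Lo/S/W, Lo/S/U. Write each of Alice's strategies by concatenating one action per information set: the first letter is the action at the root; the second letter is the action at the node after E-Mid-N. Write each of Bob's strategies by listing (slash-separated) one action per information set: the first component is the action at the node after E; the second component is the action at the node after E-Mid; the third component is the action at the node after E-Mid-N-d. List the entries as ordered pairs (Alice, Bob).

(-4,2) (6,1) (5,4) (5,4) (-3,2) (-3,2) (-3,2) (-3,2)

vs Mid/N/W: Alice plays E → Bob plays Mid at [E] → Bob plays N at [E-Mid] → Alice plays d at [E-Mid-N] → Bob plays W at [E-Mid-N-d] → (-4, 2)
vs Mid/N/U: Alice plays E → Bob plays Mid at [E] → Bob plays N at [E-Mid] → Alice plays d at [E-Mid-N] → Bob plays U at [E-Mid-N-d] → (6, 1)
vs Mid/S/W: Alice plays E → Bob plays Mid at [E] → Bob plays S at [E-Mid] → (5, 4)
vs Mid/S/U: Alice plays E → Bob plays Mid at [E] → Bob plays S at [E-Mid] → (5, 4)
vs Lo/N/W: Alice plays E → Bob plays Lo at [E] → (-3, 2)
vs Lo/N/U: Alice plays E → Bob plays Lo at [E] → (-3, 2)
vs Lo/S/W: Alice plays E → Bob plays Lo at [E] → (-3, 2)
vs Lo/S/U: Alice plays E → Bob plays Lo at [E] → (-3, 2)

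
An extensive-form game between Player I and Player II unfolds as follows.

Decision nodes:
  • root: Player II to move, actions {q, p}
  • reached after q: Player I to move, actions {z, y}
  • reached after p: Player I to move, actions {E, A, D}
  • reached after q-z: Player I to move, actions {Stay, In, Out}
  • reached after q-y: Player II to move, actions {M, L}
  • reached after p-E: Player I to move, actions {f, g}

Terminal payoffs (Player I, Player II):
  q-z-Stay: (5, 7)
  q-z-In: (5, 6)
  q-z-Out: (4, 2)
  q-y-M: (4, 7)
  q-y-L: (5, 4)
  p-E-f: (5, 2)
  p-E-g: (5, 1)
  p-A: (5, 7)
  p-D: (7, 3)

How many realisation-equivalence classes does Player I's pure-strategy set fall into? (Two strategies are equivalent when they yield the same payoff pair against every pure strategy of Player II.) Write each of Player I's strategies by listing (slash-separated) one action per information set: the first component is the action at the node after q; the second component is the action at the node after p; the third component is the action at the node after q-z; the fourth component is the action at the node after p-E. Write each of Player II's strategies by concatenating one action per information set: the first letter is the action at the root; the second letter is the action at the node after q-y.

16

Player I has 36 pure strategies: z/E/Stay/f, z/E/Stay/g, z/E/In/f, z/E/In/g, z/E/Out/f, z/E/Out/g, z/A/Stay/f, z/A/Stay/g, z/A/In/f, z/A/In/g, z/A/Out/f, z/A/Out/g, z/D/Stay/f, z/D/Stay/g, z/D/In/f, z/D/In/g, z/D/Out/f, z/D/Out/g, y/E/Stay/f, y/E/Stay/g, y/E/In/f, y/E/In/g, y/E/Out/f, y/E/Out/g, y/A/Stay/f, y/A/Stay/g, y/A/In/f, y/A/In/g, y/A/Out/f, y/A/Out/g, y/D/Stay/f, y/D/Stay/g, y/D/In/f, y/D/In/g, y/D/Out/f, y/D/Out/g. Columns: qM, qL, pM, pL.
{z/E/Stay/f} → row (5,7) (5,7) (5,2) (5,2)
{z/E/Stay/g} → row (5,7) (5,7) (5,1) (5,1)
{z/E/In/f} → row (5,6) (5,6) (5,2) (5,2)
{z/E/In/g} → row (5,6) (5,6) (5,1) (5,1)
{z/E/Out/f} → row (4,2) (4,2) (5,2) (5,2)
{z/E/Out/g} → row (4,2) (4,2) (5,1) (5,1)
{z/A/Stay/f, z/A/Stay/g} → row (5,7) (5,7) (5,7) (5,7)
{z/A/In/f, z/A/In/g} → row (5,6) (5,6) (5,7) (5,7)
{z/A/Out/f, z/A/Out/g} → row (4,2) (4,2) (5,7) (5,7)
{z/D/Stay/f, z/D/Stay/g} → row (5,7) (5,7) (7,3) (7,3)
{z/D/In/f, z/D/In/g} → row (5,6) (5,6) (7,3) (7,3)
{z/D/Out/f, z/D/Out/g} → row (4,2) (4,2) (7,3) (7,3)
{y/E/Stay/f, y/E/In/f, y/E/Out/f} → row (4,7) (5,4) (5,2) (5,2)
{y/E/Stay/g, y/E/In/g, y/E/Out/g} → row (4,7) (5,4) (5,1) (5,1)
{y/A/Stay/f, y/A/Stay/g, y/A/In/f, y/A/In/g, y/A/Out/f, y/A/Out/g} → row (4,7) (5,4) (5,7) (5,7)
{y/D/Stay/f, y/D/Stay/g, y/D/In/f, y/D/In/g, y/D/Out/f, y/D/Out/g} → row (4,7) (5,4) (7,3) (7,3)
That's 16 distinct rows out of 36 strategies.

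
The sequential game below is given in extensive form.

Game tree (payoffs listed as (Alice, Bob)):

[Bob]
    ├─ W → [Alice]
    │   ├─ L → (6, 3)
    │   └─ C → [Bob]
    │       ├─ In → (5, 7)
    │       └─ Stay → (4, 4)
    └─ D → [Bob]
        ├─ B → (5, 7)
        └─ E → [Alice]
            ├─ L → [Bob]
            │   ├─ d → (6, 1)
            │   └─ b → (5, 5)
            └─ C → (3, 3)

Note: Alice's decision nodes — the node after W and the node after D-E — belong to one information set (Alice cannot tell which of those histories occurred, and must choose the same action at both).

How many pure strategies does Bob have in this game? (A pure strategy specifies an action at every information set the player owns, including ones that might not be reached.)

Bob owns the root with actions {W, D} — two choices.
Bob owns the node after D with actions {B, E} — two choices.
Bob owns the node after W-C with actions {In, Stay} — two choices.
Bob owns the node after D-E-L with actions {d, b} — two choices.
A pure strategy fixes one action at each information set independently, so the count is the product 2 × 2 × 2 × 2 = 16.
(For reference, Alice has 2 pure strategies, giving a 16×2 normal-form matrix.)

16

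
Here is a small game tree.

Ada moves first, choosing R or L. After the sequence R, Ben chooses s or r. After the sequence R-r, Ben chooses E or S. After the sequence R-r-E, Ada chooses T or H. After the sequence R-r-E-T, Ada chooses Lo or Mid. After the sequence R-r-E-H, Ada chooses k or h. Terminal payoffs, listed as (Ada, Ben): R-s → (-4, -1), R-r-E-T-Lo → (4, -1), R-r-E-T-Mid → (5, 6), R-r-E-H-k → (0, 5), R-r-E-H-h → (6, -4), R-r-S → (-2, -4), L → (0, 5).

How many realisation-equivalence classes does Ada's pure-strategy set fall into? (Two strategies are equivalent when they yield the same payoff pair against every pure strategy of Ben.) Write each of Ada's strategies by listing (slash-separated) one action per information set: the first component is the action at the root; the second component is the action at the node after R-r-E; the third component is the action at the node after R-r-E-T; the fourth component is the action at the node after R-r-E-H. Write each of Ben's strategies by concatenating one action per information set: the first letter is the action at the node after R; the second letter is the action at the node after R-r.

5

Ada has 16 pure strategies: R/T/Lo/k, R/T/Lo/h, R/T/Mid/k, R/T/Mid/h, R/H/Lo/k, R/H/Lo/h, R/H/Mid/k, R/H/Mid/h, L/T/Lo/k, L/T/Lo/h, L/T/Mid/k, L/T/Mid/h, L/H/Lo/k, L/H/Lo/h, L/H/Mid/k, L/H/Mid/h. Columns: sE, sS, rE, rS.
{R/T/Lo/k, R/T/Lo/h} → row (-4,-1) (-4,-1) (4,-1) (-2,-4)
{R/T/Mid/k, R/T/Mid/h} → row (-4,-1) (-4,-1) (5,6) (-2,-4)
{R/H/Lo/k, R/H/Mid/k} → row (-4,-1) (-4,-1) (0,5) (-2,-4)
{R/H/Lo/h, R/H/Mid/h} → row (-4,-1) (-4,-1) (6,-4) (-2,-4)
{L/T/Lo/k, L/T/Lo/h, L/T/Mid/k, L/T/Mid/h, L/H/Lo/k, L/H/Lo/h, L/H/Mid/k, L/H/Mid/h} → row (0,5) (0,5) (0,5) (0,5)
That's 5 distinct rows out of 16 strategies.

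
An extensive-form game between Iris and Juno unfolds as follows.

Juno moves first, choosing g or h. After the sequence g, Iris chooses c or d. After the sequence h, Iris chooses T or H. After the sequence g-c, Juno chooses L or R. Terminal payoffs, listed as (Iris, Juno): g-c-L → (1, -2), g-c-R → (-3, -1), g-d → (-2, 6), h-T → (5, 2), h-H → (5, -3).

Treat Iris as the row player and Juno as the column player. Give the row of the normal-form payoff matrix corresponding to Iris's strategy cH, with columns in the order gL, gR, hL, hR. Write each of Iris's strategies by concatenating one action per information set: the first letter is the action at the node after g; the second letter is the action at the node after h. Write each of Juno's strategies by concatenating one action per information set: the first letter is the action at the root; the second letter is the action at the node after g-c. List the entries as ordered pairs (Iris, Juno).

(1,-2) (-3,-1) (5,-3) (5,-3)

vs gL: Juno plays g → Iris plays c at [g] → Juno plays L at [g-c] → (1, -2)
vs gR: Juno plays g → Iris plays c at [g] → Juno plays R at [g-c] → (-3, -1)
vs hL: Juno plays h → Iris plays H at [h] → (5, -3)
vs hR: Juno plays h → Iris plays H at [h] → (5, -3)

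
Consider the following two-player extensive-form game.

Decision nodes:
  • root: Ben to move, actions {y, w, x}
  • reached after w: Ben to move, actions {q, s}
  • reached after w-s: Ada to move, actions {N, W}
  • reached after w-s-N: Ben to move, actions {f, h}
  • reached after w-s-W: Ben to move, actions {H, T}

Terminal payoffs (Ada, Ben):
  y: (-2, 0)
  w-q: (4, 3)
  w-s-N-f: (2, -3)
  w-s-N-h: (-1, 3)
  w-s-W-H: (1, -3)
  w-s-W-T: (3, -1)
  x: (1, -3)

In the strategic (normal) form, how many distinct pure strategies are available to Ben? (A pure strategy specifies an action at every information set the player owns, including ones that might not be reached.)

Ben owns the root with actions {y, w, x} — three choices.
Ben owns the node after w with actions {q, s} — two choices.
Ben owns the node after w-s-N with actions {f, h} — two choices.
Ben owns the node after w-s-W with actions {H, T} — two choices.
A pure strategy fixes one action at each information set independently, so the count is the product 3 × 2 × 2 × 2 = 24.
(For reference, Ada has 2 pure strategies, giving a 24×2 normal-form matrix.)

24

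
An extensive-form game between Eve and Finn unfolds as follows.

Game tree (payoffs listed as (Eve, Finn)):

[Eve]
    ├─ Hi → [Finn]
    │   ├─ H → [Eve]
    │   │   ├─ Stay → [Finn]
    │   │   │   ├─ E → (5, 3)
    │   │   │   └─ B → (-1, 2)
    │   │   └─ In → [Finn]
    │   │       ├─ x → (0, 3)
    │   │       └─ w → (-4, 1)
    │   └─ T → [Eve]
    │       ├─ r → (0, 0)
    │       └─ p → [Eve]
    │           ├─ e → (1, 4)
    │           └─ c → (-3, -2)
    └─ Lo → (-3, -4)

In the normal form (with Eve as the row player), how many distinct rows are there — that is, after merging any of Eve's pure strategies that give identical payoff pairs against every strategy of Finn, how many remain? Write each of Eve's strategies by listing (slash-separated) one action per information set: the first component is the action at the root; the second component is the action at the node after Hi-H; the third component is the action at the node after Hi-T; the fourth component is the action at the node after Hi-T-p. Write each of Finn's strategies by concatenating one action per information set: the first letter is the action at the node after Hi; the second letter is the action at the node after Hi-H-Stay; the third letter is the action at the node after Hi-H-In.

7

Eve has 16 pure strategies: Hi/Stay/r/e, Hi/Stay/r/c, Hi/Stay/p/e, Hi/Stay/p/c, Hi/In/r/e, Hi/In/r/c, Hi/In/p/e, Hi/In/p/c, Lo/Stay/r/e, Lo/Stay/r/c, Lo/Stay/p/e, Lo/Stay/p/c, Lo/In/r/e, Lo/In/r/c, Lo/In/p/e, Lo/In/p/c. Columns: HEx, HEw, HBx, HBw, TEx, TEw, TBx, TBw.
{Hi/Stay/r/e, Hi/Stay/r/c} → row (5,3) (5,3) (-1,2) (-1,2) (0,0) (0,0) (0,0) (0,0)
{Hi/Stay/p/e} → row (5,3) (5,3) (-1,2) (-1,2) (1,4) (1,4) (1,4) (1,4)
{Hi/Stay/p/c} → row (5,3) (5,3) (-1,2) (-1,2) (-3,-2) (-3,-2) (-3,-2) (-3,-2)
{Hi/In/r/e, Hi/In/r/c} → row (0,3) (-4,1) (0,3) (-4,1) (0,0) (0,0) (0,0) (0,0)
{Hi/In/p/e} → row (0,3) (-4,1) (0,3) (-4,1) (1,4) (1,4) (1,4) (1,4)
{Hi/In/p/c} → row (0,3) (-4,1) (0,3) (-4,1) (-3,-2) (-3,-2) (-3,-2) (-3,-2)
{Lo/Stay/r/e, Lo/Stay/r/c, Lo/Stay/p/e, Lo/Stay/p/c, Lo/In/r/e, Lo/In/r/c, Lo/In/p/e, Lo/In/p/c} → row (-3,-4) (-3,-4) (-3,-4) (-3,-4) (-3,-4) (-3,-4) (-3,-4) (-3,-4)
That's 7 distinct rows out of 16 strategies.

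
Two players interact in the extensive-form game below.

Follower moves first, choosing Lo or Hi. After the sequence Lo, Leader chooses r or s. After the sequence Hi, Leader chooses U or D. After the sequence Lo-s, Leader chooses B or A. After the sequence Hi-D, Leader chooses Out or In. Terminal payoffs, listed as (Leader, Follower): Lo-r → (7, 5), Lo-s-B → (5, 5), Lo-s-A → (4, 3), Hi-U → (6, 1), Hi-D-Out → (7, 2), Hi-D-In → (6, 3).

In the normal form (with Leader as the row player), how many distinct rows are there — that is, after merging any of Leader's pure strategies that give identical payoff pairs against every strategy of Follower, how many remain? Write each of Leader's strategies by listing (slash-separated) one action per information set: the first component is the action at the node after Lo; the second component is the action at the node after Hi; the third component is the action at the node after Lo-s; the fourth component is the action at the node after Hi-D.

Leader has 16 pure strategies: r/U/B/Out, r/U/B/In, r/U/A/Out, r/U/A/In, r/D/B/Out, r/D/B/In, r/D/A/Out, r/D/A/In, s/U/B/Out, s/U/B/In, s/U/A/Out, s/U/A/In, s/D/B/Out, s/D/B/In, s/D/A/Out, s/D/A/In. Columns: Lo, Hi.
{r/U/B/Out, r/U/B/In, r/U/A/Out, r/U/A/In} → row (7,5) (6,1)
{r/D/B/Out, r/D/A/Out} → row (7,5) (7,2)
{r/D/B/In, r/D/A/In} → row (7,5) (6,3)
{s/U/B/Out, s/U/B/In} → row (5,5) (6,1)
{s/U/A/Out, s/U/A/In} → row (4,3) (6,1)
{s/D/B/Out} → row (5,5) (7,2)
{s/D/B/In} → row (5,5) (6,3)
{s/D/A/Out} → row (4,3) (7,2)
{s/D/A/In} → row (4,3) (6,3)
That's 9 distinct rows out of 16 strategies.

9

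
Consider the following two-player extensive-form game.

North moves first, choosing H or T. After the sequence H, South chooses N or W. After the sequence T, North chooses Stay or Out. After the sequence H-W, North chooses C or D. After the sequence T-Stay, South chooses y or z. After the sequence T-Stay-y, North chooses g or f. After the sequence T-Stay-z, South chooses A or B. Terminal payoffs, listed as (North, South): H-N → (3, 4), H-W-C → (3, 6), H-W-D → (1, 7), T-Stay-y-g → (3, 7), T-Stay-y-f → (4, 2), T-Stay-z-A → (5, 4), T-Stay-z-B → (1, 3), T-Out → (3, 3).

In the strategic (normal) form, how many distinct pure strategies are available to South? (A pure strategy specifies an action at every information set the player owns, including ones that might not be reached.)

South owns the node after H with actions {N, W} — two choices.
South owns the node after T-Stay with actions {y, z} — two choices.
South owns the node after T-Stay-z with actions {A, B} — two choices.
A pure strategy fixes one action at each information set independently, so the count is the product 2 × 2 × 2 = 8.
(For reference, North has 16 pure strategies, giving a 8×16 normal-form matrix.)

8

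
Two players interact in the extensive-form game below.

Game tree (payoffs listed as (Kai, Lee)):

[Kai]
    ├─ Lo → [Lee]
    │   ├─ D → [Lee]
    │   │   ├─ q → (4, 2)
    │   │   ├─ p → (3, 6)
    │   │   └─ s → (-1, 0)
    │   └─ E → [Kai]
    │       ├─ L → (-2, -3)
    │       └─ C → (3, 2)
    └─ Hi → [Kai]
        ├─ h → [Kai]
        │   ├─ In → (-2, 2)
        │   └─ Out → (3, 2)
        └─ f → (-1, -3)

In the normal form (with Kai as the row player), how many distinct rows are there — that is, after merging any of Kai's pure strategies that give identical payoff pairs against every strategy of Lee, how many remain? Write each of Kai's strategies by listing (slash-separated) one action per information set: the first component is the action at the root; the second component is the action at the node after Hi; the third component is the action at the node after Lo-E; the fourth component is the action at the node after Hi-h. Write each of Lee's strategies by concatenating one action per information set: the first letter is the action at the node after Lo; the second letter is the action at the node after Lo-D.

5

Kai has 16 pure strategies: Lo/h/L/In, Lo/h/L/Out, Lo/h/C/In, Lo/h/C/Out, Lo/f/L/In, Lo/f/L/Out, Lo/f/C/In, Lo/f/C/Out, Hi/h/L/In, Hi/h/L/Out, Hi/h/C/In, Hi/h/C/Out, Hi/f/L/In, Hi/f/L/Out, Hi/f/C/In, Hi/f/C/Out. Columns: Dq, Dp, Ds, Eq, Ep, Es.
{Lo/h/L/In, Lo/h/L/Out, Lo/f/L/In, Lo/f/L/Out} → row (4,2) (3,6) (-1,0) (-2,-3) (-2,-3) (-2,-3)
{Lo/h/C/In, Lo/h/C/Out, Lo/f/C/In, Lo/f/C/Out} → row (4,2) (3,6) (-1,0) (3,2) (3,2) (3,2)
{Hi/h/L/In, Hi/h/C/In} → row (-2,2) (-2,2) (-2,2) (-2,2) (-2,2) (-2,2)
{Hi/h/L/Out, Hi/h/C/Out} → row (3,2) (3,2) (3,2) (3,2) (3,2) (3,2)
{Hi/f/L/In, Hi/f/L/Out, Hi/f/C/In, Hi/f/C/Out} → row (-1,-3) (-1,-3) (-1,-3) (-1,-3) (-1,-3) (-1,-3)
That's 5 distinct rows out of 16 strategies.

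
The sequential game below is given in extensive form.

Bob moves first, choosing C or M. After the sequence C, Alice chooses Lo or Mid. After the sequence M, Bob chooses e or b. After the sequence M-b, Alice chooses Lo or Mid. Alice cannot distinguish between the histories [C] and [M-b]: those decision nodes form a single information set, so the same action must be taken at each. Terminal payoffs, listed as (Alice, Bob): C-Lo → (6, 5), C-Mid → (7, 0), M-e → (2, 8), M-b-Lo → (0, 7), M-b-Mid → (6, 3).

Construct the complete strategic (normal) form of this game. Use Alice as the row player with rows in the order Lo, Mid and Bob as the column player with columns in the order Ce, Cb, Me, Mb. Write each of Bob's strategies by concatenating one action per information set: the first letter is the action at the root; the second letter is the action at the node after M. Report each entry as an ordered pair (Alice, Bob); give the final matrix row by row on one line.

Row Lo: Ce→(6,5), Cb→(6,5), Me→(2,8), Mb→(0,7)
Row Mid: Ce→(7,0), Cb→(7,0), Me→(2,8), Mb→(6,3)

Lo: (6,5) (6,5) (2,8) (0,7) | Mid: (7,0) (7,0) (2,8) (6,3)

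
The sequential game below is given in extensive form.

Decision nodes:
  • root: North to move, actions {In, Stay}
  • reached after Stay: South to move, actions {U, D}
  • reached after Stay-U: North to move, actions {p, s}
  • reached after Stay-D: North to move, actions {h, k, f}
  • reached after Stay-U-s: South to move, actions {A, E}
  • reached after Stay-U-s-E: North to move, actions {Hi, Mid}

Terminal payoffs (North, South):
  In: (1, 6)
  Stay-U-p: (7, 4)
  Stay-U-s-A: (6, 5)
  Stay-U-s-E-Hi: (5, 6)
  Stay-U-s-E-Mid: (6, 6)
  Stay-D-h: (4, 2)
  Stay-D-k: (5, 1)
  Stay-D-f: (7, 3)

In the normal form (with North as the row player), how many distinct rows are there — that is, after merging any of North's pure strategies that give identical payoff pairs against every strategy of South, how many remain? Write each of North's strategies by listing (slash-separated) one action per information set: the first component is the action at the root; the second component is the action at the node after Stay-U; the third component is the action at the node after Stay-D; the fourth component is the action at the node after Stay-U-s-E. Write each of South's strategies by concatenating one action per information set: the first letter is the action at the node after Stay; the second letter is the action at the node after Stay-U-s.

10

North has 24 pure strategies: In/p/h/Hi, In/p/h/Mid, In/p/k/Hi, In/p/k/Mid, In/p/f/Hi, In/p/f/Mid, In/s/h/Hi, In/s/h/Mid, In/s/k/Hi, In/s/k/Mid, In/s/f/Hi, In/s/f/Mid, Stay/p/h/Hi, Stay/p/h/Mid, Stay/p/k/Hi, Stay/p/k/Mid, Stay/p/f/Hi, Stay/p/f/Mid, Stay/s/h/Hi, Stay/s/h/Mid, Stay/s/k/Hi, Stay/s/k/Mid, Stay/s/f/Hi, Stay/s/f/Mid. Columns: UA, UE, DA, DE.
{In/p/h/Hi, In/p/h/Mid, In/p/k/Hi, In/p/k/Mid, In/p/f/Hi, In/p/f/Mid, In/s/h/Hi, In/s/h/Mid, In/s/k/Hi, In/s/k/Mid, In/s/f/Hi, In/s/f/Mid} → row (1,6) (1,6) (1,6) (1,6)
{Stay/p/h/Hi, Stay/p/h/Mid} → row (7,4) (7,4) (4,2) (4,2)
{Stay/p/k/Hi, Stay/p/k/Mid} → row (7,4) (7,4) (5,1) (5,1)
{Stay/p/f/Hi, Stay/p/f/Mid} → row (7,4) (7,4) (7,3) (7,3)
{Stay/s/h/Hi} → row (6,5) (5,6) (4,2) (4,2)
{Stay/s/h/Mid} → row (6,5) (6,6) (4,2) (4,2)
{Stay/s/k/Hi} → row (6,5) (5,6) (5,1) (5,1)
{Stay/s/k/Mid} → row (6,5) (6,6) (5,1) (5,1)
{Stay/s/f/Hi} → row (6,5) (5,6) (7,3) (7,3)
{Stay/s/f/Mid} → row (6,5) (6,6) (7,3) (7,3)
That's 10 distinct rows out of 24 strategies.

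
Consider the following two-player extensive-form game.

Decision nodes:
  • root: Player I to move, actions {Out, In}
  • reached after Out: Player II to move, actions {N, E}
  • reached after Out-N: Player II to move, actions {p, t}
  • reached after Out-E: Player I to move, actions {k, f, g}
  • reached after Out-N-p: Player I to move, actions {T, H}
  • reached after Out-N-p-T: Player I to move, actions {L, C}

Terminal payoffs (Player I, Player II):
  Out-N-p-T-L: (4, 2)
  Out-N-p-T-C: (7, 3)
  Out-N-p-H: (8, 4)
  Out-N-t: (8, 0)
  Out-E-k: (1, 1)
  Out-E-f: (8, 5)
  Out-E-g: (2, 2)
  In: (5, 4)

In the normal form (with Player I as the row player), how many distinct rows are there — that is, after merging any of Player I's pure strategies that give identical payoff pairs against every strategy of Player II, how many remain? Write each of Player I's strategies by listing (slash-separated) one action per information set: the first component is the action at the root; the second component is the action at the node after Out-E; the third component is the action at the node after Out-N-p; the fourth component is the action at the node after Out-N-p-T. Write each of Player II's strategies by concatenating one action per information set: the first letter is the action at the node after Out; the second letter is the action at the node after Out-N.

Player I has 24 pure strategies: Out/k/T/L, Out/k/T/C, Out/k/H/L, Out/k/H/C, Out/f/T/L, Out/f/T/C, Out/f/H/L, Out/f/H/C, Out/g/T/L, Out/g/T/C, Out/g/H/L, Out/g/H/C, In/k/T/L, In/k/T/C, In/k/H/L, In/k/H/C, In/f/T/L, In/f/T/C, In/f/H/L, In/f/H/C, In/g/T/L, In/g/T/C, In/g/H/L, In/g/H/C. Columns: Np, Nt, Ep, Et.
{Out/k/T/L} → row (4,2) (8,0) (1,1) (1,1)
{Out/k/T/C} → row (7,3) (8,0) (1,1) (1,1)
{Out/k/H/L, Out/k/H/C} → row (8,4) (8,0) (1,1) (1,1)
{Out/f/T/L} → row (4,2) (8,0) (8,5) (8,5)
{Out/f/T/C} → row (7,3) (8,0) (8,5) (8,5)
{Out/f/H/L, Out/f/H/C} → row (8,4) (8,0) (8,5) (8,5)
{Out/g/T/L} → row (4,2) (8,0) (2,2) (2,2)
{Out/g/T/C} → row (7,3) (8,0) (2,2) (2,2)
{Out/g/H/L, Out/g/H/C} → row (8,4) (8,0) (2,2) (2,2)
{In/k/T/L, In/k/T/C, In/k/H/L, In/k/H/C, In/f/T/L, In/f/T/C, In/f/H/L, In/f/H/C, In/g/T/L, In/g/T/C, In/g/H/L, In/g/H/C} → row (5,4) (5,4) (5,4) (5,4)
That's 10 distinct rows out of 24 strategies.

10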